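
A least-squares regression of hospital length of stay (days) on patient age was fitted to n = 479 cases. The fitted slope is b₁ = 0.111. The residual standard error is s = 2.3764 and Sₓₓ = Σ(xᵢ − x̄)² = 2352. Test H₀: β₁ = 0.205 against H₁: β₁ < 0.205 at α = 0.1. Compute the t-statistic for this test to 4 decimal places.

SE(b₁) = s/√Sₓₓ = 2.3764/√2352 = 0.0490005.
t = (0.111 − 0.205) / 0.0490005 = -1.9183.
df = n − 2 = 477.
One-sided p ≈ 0.0278, which is < 0.1, so reject H₀.
There is evidence that the true slope on patient age is below 0.205 days per unit.

t = -1.9183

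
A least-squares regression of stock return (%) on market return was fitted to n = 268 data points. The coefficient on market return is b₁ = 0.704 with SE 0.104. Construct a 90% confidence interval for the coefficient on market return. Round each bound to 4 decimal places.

(0.5323, 0.8757)

df = n − 2 = 268 − 2 = 266.
t* = t_{0.05, 266} = 1.650602.
Margin = t* × SE = 1.650602 × 0.104 = 0.171663.
CI: 0.704 ± 0.171663 → (0.5323, 0.8757).
With 90% confidence, each one-unit increase in market return is associated with a change of between 0.5323 and 0.8757 % in stock return.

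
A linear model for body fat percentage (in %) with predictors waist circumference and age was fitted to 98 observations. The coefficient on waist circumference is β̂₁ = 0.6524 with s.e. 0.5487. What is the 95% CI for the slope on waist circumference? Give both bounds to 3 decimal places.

(-0.437, 1.742)

df = n − k − 1 = 98 − 2 − 1 = 95.
t* = t_{0.025, 95} = 1.985251.
Margin = t* × SE = 1.985251 × 0.5487 = 1.08931.
CI: 0.6524 ± 1.08931 → (-0.437, 1.742).
With 95% confidence, each one-unit increase in waist circumference is associated with a change of between -0.437 and 1.742 % in body fat percentage, holding the other predictors fixed.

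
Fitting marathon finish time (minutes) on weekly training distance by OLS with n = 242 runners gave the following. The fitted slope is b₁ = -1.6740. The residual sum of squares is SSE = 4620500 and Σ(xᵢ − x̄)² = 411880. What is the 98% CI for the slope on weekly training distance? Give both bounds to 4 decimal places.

MSE = SSE/(n − 2) = 4620500/240 = 19252.1.
SE(b₁) = √(MSE/Sₓₓ) = √(19252.1/411880) = 0.216199.
df = n − 2 = 240.
t* = t_{0.01, 240} = 2.341985.
Margin = t* × SE = 2.341985 × 0.216199 = 0.506335.
CI: -1.6740 ± 0.506335 → (-2.1803, -1.1677).
With 98% confidence, each one-unit increase in weekly training distance is associated with a change of between -2.1803 and -1.1677 minutes in marathon finish time.

(-2.1803, -1.1677)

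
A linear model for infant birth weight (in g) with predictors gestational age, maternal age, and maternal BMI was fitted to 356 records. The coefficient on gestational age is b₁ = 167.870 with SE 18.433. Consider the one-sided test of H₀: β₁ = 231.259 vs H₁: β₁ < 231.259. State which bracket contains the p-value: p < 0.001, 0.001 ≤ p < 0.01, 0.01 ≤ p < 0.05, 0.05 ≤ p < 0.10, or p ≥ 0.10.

t = (167.870 − 231.259) / 18.433 = -3.439.
df = n − k − 1 = 356 − 3 − 1 = 352.
One-sided p = P(T_{352} < t) ≈ 0.0003.
So p < 0.001.

p < 0.001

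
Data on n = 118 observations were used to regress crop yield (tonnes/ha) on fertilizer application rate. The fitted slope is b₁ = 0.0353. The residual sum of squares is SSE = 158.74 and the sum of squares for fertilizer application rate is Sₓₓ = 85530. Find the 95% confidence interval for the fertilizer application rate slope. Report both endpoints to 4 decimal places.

MSE = SSE/(n − 2) = 158.74/116 = 1.36845.
SE(b₁) = √(MSE/Sₓₓ) = √(1.36845/85530) = 0.00399995.
df = n − 2 = 116.
t* = t_{0.025, 116} = 1.980626.
Margin = t* × SE = 1.980626 × 0.00399995 = 0.007922.
CI: 0.0353 ± 0.007922 → (0.0274, 0.0432).
With 95% confidence, each one-unit increase in fertilizer application rate is associated with a change of between 0.0274 and 0.0432 tonnes/ha in crop yield.

(0.0274, 0.0432)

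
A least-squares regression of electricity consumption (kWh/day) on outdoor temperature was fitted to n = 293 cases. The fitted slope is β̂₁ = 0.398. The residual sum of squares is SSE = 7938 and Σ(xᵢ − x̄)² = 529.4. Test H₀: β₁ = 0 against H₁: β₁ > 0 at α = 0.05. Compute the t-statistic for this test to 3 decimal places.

MSE = SSE/(n − 2) = 7938/291 = 27.2784.
SE(β̂₁) = √(MSE/Sₓₓ) = √(27.2784/529.4) = 0.226995.
t = 0.398 / 0.226995 = 1.753.
df = n − 2 = 291.
One-sided p ≈ 0.0403, which is < 0.05, so reject H₀.
There is evidence that the true slope on outdoor temperature is positive.

t = 1.753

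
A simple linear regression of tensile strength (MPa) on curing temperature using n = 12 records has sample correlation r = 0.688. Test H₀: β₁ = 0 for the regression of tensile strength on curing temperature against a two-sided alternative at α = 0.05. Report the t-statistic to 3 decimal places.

t = r·√(n − 2)/√(1 − r²) = 0.688·√10/√0.526656 = 2.998.
df = n − 2 = 10.
Two-sided p ≈ 0.0134, which is < 0.05, so reject H₀.
There is evidence of a linear association between curing temperature and tensile strength.

t = 2.998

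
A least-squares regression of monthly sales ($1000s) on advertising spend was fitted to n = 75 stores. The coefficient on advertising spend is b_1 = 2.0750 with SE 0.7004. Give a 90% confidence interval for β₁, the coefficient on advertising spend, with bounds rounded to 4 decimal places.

(0.9081, 3.2419)

df = n − 2 = 75 − 2 = 73.
t* = t_{0.05, 73} = 1.665996.
Margin = t* × SE = 1.665996 × 0.7004 = 1.166864.
CI: 2.0750 ± 1.166864 → (0.9081, 3.2419).
With 90% confidence, each one-unit increase in advertising spend is associated with a change of between 0.9081 and 3.2419 $1000s in monthly sales.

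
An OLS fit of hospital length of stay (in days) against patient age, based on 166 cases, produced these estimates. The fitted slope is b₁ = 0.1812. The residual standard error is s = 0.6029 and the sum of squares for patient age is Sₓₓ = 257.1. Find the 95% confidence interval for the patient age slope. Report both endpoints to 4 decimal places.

SE(b₁) = s/√Sₓₓ = 0.6029/√257.1 = 0.0376006.
df = n − 2 = 164.
t* = t_{0.025, 164} = 1.974535.
Margin = t* × SE = 1.974535 × 0.0376006 = 0.074244.
CI: 0.1812 ± 0.074244 → (0.1070, 0.2554).
With 95% confidence, each one-unit increase in patient age is associated with a change of between 0.1070 and 0.2554 days in hospital length of stay.

(0.1070, 0.2554)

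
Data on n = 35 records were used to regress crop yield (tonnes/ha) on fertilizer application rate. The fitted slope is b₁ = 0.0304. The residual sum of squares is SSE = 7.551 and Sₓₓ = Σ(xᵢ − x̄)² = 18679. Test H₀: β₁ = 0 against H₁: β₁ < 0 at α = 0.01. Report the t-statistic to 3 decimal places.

t = 8.686

MSE = SSE/(n − 2) = 7.551/33 = 0.228818.
SE(b₁) = √(MSE/Sₓₓ) = √(0.228818/18679) = 0.0035.
t = 0.0304 / 0.0035 = 8.686.
df = n − 2 = 33.
One-sided p ≈ 1.0000, which is ≥ 0.01, so fail to reject H₀.
The data do not give significant evidence that the true slope on fertilizer application rate is negative.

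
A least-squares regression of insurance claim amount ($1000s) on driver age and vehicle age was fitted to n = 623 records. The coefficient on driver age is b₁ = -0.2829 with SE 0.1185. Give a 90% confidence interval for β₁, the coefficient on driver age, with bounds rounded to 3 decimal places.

df = n − k − 1 = 623 − 2 − 1 = 620.
t* = t_{0.05, 620} = 1.647315.
Margin = t* × SE = 1.647315 × 0.1185 = 0.19521.
CI: -0.2829 ± 0.19521 → (-0.478, -0.088).
With 90% confidence, each one-unit increase in driver age is associated with a change of between -0.478 and -0.088 $1000s in insurance claim amount, holding the other predictors fixed.

(-0.478, -0.088)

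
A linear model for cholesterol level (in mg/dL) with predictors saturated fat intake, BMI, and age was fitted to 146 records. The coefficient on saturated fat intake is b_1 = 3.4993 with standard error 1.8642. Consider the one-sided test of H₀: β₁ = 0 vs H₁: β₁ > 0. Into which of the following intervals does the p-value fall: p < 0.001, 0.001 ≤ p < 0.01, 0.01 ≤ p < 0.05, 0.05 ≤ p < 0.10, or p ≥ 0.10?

0.01 ≤ p < 0.05

t = 3.4993 / 1.8642 = 1.877.
df = n − k − 1 = 146 − 3 − 1 = 142.
One-sided p = P(T_{142} > t) ≈ 0.0313.
So 0.01 ≤ p < 0.05.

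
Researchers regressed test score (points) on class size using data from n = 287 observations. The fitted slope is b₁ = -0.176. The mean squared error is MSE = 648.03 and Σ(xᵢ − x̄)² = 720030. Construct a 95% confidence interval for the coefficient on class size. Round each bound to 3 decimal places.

(-0.235, -0.117)

SE(b₁) = √(MSE/Sₓₓ) = √(648.03/720030) = 0.0300001.
df = n − 2 = 285.
t* = t_{0.025, 285} = 1.968323.
Margin = t* × SE = 1.968323 × 0.0300001 = 0.05905.
CI: -0.176 ± 0.05905 → (-0.235, -0.117).
With 95% confidence, each one-unit increase in class size is associated with a change of between -0.235 and -0.117 points in test score.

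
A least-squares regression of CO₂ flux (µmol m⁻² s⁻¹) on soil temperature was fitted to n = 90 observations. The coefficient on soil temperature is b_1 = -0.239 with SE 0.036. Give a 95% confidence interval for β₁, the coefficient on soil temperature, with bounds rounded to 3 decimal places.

df = n − 2 = 90 − 2 = 88.
t* = t_{0.025, 88} = 1.98729.
Margin = t* × SE = 1.98729 × 0.036 = 0.07154.
CI: -0.239 ± 0.07154 → (-0.311, -0.167).
With 95% confidence, each one-unit increase in soil temperature is associated with a change of between -0.311 and -0.167 µmol m⁻² s⁻¹ in CO₂ flux.

(-0.311, -0.167)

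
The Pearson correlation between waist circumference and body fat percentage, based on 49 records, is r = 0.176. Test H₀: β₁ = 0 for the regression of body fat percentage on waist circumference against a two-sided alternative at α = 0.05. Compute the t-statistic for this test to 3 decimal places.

t = r·√(n − 2)/√(1 − r²) = 0.176·√47/√0.969024 = 1.226.
df = n − 2 = 47.
Two-sided p ≈ 0.2264, which is ≥ 0.05, so fail to reject H₀.
The data do not give significant evidence of a linear association between waist circumference and body fat percentage.

t = 1.226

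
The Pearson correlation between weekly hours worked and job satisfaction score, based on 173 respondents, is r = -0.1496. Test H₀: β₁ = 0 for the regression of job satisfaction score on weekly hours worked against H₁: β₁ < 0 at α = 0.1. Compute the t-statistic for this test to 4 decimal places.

t = -1.9785

t = r·√(n − 2)/√(1 − r²) = -0.1496·√171/√0.97762 = -1.9785.
df = n − 2 = 171.
One-sided p ≈ 0.0247, which is < 0.1, so reject H₀.
There is evidence of a linear association between weekly hours worked and job satisfaction score.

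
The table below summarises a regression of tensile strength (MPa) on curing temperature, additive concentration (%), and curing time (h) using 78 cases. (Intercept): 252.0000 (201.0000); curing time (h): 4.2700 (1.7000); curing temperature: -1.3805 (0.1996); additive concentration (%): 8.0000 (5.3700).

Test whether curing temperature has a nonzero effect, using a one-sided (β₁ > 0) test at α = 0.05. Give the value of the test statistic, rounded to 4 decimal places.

Read off: b = -1.3805, SE = 0.1996 for curing temperature.
H₀: β₁ = 0 vs H₁: β₁ > 0.
t = -1.3805 / 0.1996 = -6.9163.
df = n − k − 1 = 78 − 3 − 1 = 74.
One-sided p ≈ 1.0000, which is ≥ 0.05, so fail to reject H₀.
The data do not give significant evidence that the true slope on curing temperature is positive, holding the other predictors fixed.

t = -6.9163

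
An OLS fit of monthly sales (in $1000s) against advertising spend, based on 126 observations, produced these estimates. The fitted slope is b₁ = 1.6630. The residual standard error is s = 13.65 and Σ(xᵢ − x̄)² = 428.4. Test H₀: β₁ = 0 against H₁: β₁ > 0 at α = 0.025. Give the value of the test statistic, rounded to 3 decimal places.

t = 2.522

SE(b₁) = s/√Sₓₓ = 13.65/√428.4 = 0.65949.
t = 1.6630 / 0.65949 = 2.522.
df = n − 2 = 124.
One-sided p ≈ 0.0065, which is < 0.025, so reject H₀.
There is evidence that the true slope on advertising spend is positive.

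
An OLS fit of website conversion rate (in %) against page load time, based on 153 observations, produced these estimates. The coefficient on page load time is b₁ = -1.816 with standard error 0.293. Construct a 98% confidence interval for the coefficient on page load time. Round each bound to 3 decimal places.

df = n − 2 = 153 − 2 = 151.
t* = t_{0.01, 151} = 2.351297.
Margin = t* × SE = 2.351297 × 0.293 = 0.68893.
CI: -1.816 ± 0.68893 → (-2.505, -1.127).
With 98% confidence, each one-unit increase in page load time is associated with a change of between -2.505 and -1.127 % in website conversion rate.

(-2.505, -1.127)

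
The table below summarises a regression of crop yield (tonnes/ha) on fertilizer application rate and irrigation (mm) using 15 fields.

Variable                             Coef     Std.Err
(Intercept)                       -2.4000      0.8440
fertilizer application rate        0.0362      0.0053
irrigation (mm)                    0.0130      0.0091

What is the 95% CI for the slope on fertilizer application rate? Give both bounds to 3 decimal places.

Read off: b = 0.0362, SE = 0.0053 for fertilizer application rate.
df = n − k − 1 = 15 − 2 − 1 = 12.
t* = t_{0.025, 12} = 2.178813.
Margin = t* × SE = 2.178813 × 0.0053 = 0.01155.
CI: 0.0362 ± 0.01155 → (0.025, 0.048).

(0.025, 0.048)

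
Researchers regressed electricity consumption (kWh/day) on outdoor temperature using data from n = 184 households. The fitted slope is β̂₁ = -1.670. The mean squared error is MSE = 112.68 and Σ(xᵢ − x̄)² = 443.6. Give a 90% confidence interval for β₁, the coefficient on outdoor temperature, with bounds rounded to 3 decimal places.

SE(β̂₁) = √(MSE/Sₓₓ) = √(112.68/443.6) = 0.503997.
df = n − 2 = 182.
t* = t_{0.05, 182} = 1.653269.
Margin = t* × SE = 1.653269 × 0.503997 = 0.83324.
CI: -1.670 ± 0.83324 → (-2.503, -0.837).
With 90% confidence, each one-unit increase in outdoor temperature is associated with a change of between -2.503 and -0.837 kWh/day in electricity consumption.

(-2.503, -0.837)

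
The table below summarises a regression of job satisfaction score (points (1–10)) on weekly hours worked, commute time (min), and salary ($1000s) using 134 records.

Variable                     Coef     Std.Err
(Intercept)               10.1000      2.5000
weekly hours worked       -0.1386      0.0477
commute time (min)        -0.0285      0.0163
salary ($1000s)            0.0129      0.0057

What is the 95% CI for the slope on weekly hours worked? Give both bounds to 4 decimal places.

Read off: b = -0.1386, SE = 0.0477 for weekly hours worked.
df = n − k − 1 = 134 − 3 − 1 = 130.
t* = t_{0.025, 130} = 1.97838.
Margin = t* × SE = 1.97838 × 0.0477 = 0.094369.
CI: -0.1386 ± 0.094369 → (-0.2330, -0.0442).

(-0.2330, -0.0442)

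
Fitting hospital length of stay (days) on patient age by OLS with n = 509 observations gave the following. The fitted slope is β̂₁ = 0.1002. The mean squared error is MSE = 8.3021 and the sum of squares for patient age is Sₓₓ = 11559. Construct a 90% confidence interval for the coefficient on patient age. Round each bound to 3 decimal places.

(0.056, 0.144)

SE(β̂₁) = √(MSE/Sₓₓ) = √(8.3021/11559) = 0.0267999.
df = n − 2 = 507.
t* = t_{0.05, 507} = 1.647865.
Margin = t* × SE = 1.647865 × 0.0267999 = 0.04416.
CI: 0.1002 ± 0.04416 → (0.056, 0.144).
With 90% confidence, each one-unit increase in patient age is associated with a change of between 0.056 and 0.144 days in hospital length of stay.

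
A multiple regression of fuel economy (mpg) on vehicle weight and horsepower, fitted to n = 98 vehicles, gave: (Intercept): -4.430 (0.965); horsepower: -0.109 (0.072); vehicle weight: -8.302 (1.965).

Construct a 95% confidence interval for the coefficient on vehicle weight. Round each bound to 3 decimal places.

Read off: b = -8.302, SE = 1.965 for vehicle weight.
df = n − k − 1 = 98 − 2 − 1 = 95.
t* = t_{0.025, 95} = 1.985251.
Margin = t* × SE = 1.985251 × 1.965 = 3.90102.
CI: -8.302 ± 3.90102 → (-12.203, -4.401).

(-12.203, -4.401)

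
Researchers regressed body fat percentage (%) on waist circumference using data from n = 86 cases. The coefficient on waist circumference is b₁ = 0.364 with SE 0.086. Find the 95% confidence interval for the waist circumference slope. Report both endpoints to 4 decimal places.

(0.1930, 0.5350)

df = n − 2 = 86 − 2 = 84.
t* = t_{0.025, 84} = 1.98861.
Margin = t* × SE = 1.98861 × 0.086 = 0.171020.
CI: 0.364 ± 0.171020 → (0.1930, 0.5350).
With 95% confidence, each one-unit increase in waist circumference is associated with a change of between 0.1930 and 0.5350 % in body fat percentage.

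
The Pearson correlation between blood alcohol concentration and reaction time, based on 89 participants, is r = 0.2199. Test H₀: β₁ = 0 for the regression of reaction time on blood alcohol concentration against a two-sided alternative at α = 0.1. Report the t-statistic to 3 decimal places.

t = 2.103

t = r·√(n − 2)/√(1 − r²) = 0.2199·√87/√0.951644 = 2.103.
df = n − 2 = 87.
Two-sided p ≈ 0.0384, which is < 0.1, so reject H₀.
There is evidence of a linear association between blood alcohol concentration and reaction time.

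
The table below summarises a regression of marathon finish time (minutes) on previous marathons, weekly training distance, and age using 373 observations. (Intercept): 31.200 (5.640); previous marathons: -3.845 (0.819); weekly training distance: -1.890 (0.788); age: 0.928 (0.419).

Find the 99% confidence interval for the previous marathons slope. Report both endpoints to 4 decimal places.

Read off: b = -3.845, SE = 0.819 for previous marathons.
df = n − k − 1 = 373 − 3 − 1 = 369.
t* = t_{0.005, 369} = 2.589218.
Margin = t* × SE = 2.589218 × 0.819 = 2.120570.
CI: -3.845 ± 2.120570 → (-5.9656, -1.7244).

(-5.9656, -1.7244)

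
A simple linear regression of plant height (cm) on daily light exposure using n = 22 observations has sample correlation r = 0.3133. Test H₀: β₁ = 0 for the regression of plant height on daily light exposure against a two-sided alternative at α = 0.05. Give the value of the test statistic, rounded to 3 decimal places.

t = r·√(n − 2)/√(1 − r²) = 0.3133·√20/√0.901843 = 1.475.
df = n − 2 = 20.
Two-sided p ≈ 0.1557, which is ≥ 0.05, so fail to reject H₀.
The data do not give significant evidence of a linear association between daily light exposure and plant height.

t = 1.475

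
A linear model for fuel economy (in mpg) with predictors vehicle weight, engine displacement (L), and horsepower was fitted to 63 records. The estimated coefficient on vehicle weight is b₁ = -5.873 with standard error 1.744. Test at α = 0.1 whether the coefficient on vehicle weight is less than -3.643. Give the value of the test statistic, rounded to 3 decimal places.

t = -1.279

H₀: β₁ = -3.643 vs H₁: β₁ < -3.643.
t = (b₁ − β₁⁰)/SE = (-5.873 − (-3.643)) / 1.744 = -1.279.
df = n − k − 1 = 63 − 3 − 1 = 59.
One-sided p ≈ 0.1030, which is ≥ 0.1, so fail to reject H₀.
The data do not give significant evidence that the true slope on vehicle weight is below -3.643 mpg per unit, holding the other predictors fixed.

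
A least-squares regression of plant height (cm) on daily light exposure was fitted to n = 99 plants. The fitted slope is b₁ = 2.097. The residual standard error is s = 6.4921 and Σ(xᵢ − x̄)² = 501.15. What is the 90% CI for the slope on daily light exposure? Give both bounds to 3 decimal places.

(1.615, 2.579)

SE(b₁) = s/√Sₓₓ = 6.4921/√501.15 = 0.290002.
df = n − 2 = 97.
t* = t_{0.05, 97} = 1.660715.
Margin = t* × SE = 1.660715 × 0.290002 = 0.48161.
CI: 2.097 ± 0.48161 → (1.615, 2.579).
With 90% confidence, each one-unit increase in daily light exposure is associated with a change of between 1.615 and 2.579 cm in plant height.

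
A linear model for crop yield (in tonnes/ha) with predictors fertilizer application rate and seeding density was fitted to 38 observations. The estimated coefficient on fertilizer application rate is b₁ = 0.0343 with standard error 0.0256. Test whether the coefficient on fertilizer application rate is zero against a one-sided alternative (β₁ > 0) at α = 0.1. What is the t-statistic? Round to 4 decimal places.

H₀: β₁ = 0 vs H₁: β₁ > 0.
t = (b₁ − β₁⁰)/SE = 0.0343 / 0.0256 = 1.3398.
df = n − k − 1 = 38 − 2 − 1 = 35.
One-sided p ≈ 0.0945, which is < 0.1, so reject H₀.
There is evidence that the true slope on fertilizer application rate is positive, holding the other predictors fixed.

t = 1.3398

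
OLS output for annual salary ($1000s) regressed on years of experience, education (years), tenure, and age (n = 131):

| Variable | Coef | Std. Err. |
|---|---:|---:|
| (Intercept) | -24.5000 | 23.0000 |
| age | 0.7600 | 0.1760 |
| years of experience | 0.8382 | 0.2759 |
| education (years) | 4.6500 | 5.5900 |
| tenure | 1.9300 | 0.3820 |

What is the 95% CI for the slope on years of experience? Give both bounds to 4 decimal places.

Read off: b = 0.8382, SE = 0.2759 for years of experience.
df = n − k − 1 = 131 − 4 − 1 = 126.
t* = t_{0.025, 126} = 1.978971.
Margin = t* × SE = 1.978971 × 0.2759 = 0.545998.
CI: 0.8382 ± 0.545998 → (0.2922, 1.3842).

(0.2922, 1.3842)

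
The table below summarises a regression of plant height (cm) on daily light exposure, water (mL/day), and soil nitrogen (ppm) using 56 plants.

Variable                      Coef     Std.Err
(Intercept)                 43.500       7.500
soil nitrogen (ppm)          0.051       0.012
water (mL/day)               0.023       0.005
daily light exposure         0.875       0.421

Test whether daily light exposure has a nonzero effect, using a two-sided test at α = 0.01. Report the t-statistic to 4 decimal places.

t = 2.0784

Read off: b = 0.875, SE = 0.421 for daily light exposure.
H₀: β₁ = 0 vs H₁: β₁ ≠ 0.
t = 0.875 / 0.421 = 2.0784.
df = n − k − 1 = 56 − 3 − 1 = 52.
Two-sided p ≈ 0.0426, which is ≥ 0.01, so fail to reject H₀.
The data do not give significant evidence of an association between daily light exposure and plant height, after adjusting for the other predictors.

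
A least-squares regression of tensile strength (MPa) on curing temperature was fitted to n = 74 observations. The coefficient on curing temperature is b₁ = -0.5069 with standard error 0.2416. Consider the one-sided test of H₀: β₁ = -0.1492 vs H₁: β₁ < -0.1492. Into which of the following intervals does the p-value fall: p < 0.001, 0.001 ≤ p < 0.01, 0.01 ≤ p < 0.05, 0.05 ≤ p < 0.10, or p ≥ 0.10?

t = (-0.5069 − (-0.1492)) / 0.2416 = -1.481.
df = n − 2 = 74 − 2 = 72.
One-sided p = P(T_{72} < t) ≈ 0.0715.
So 0.05 ≤ p < 0.10.

0.05 ≤ p < 0.10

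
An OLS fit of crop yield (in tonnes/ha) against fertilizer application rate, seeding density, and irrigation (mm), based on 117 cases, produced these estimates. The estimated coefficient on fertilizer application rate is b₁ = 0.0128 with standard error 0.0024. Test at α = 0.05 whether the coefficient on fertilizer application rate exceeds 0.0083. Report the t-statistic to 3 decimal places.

t = 1.875

H₀: β₁ = 0.0083 vs H₁: β₁ > 0.0083.
t = (b₁ − β₁⁰)/SE = (0.0128 − 0.0083) / 0.0024 = 1.875.
df = n − k − 1 = 117 − 3 − 1 = 113.
One-sided p ≈ 0.0317, which is < 0.05, so reject H₀.
There is evidence that the true slope on fertilizer application rate exceeds 0.0083 tonnes/ha per unit, holding the other predictors fixed.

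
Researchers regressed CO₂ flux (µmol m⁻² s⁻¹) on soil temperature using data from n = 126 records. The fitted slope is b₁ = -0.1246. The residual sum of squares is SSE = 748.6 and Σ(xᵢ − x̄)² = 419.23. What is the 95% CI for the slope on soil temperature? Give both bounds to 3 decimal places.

MSE = SSE/(n − 2) = 748.6/124 = 6.0371.
SE(b₁) = √(MSE/Sₓₓ) = √(6.0371/419.23) = 0.120002.
df = n − 2 = 124.
t* = t_{0.025, 124} = 1.97928.
Margin = t* × SE = 1.97928 × 0.120002 = 0.23752.
CI: -0.1246 ± 0.23752 → (-0.362, 0.113).
With 95% confidence, each one-unit increase in soil temperature is associated with a change of between -0.362 and 0.113 µmol m⁻² s⁻¹ in CO₂ flux.

(-0.362, 0.113)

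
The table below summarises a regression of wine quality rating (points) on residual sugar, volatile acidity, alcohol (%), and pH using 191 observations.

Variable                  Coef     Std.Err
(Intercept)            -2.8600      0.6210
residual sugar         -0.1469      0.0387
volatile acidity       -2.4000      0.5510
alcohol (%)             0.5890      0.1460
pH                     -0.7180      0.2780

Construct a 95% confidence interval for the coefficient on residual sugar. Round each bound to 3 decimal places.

Read off: b = -0.1469, SE = 0.0387 for residual sugar.
df = n − k − 1 = 191 − 4 − 1 = 186.
t* = t_{0.025, 186} = 1.9728.
Margin = t* × SE = 1.9728 × 0.0387 = 0.07635.
CI: -0.1469 ± 0.07635 → (-0.223, -0.071).

(-0.223, -0.071)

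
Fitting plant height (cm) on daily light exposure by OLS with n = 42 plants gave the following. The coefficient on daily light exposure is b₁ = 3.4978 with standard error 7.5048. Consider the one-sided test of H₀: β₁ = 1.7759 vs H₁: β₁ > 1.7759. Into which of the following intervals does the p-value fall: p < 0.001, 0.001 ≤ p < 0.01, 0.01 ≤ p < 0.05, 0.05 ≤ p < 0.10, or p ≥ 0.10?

t = (3.4978 − 1.7759) / 7.5048 = 0.229.
df = n − 2 = 42 − 2 = 40.
One-sided p = P(T_{40} > t) ≈ 0.4098.
So p ≥ 0.10.

p ≥ 0.10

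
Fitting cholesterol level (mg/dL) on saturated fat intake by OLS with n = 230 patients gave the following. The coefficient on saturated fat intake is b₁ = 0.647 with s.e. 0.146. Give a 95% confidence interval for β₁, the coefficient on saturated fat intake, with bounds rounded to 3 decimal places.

df = n − 2 = 230 − 2 = 228.
t* = t_{0.025, 228} = 1.970423.
Margin = t* × SE = 1.970423 × 0.146 = 0.28768.
CI: 0.647 ± 0.28768 → (0.359, 0.935).
With 95% confidence, each one-unit increase in saturated fat intake is associated with a change of between 0.359 and 0.935 mg/dL in cholesterol level.

(0.359, 0.935)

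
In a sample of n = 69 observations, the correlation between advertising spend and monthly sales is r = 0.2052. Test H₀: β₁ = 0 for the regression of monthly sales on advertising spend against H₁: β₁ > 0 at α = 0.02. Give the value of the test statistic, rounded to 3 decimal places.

t = 1.716

t = r·√(n − 2)/√(1 − r²) = 0.2052·√67/√0.957893 = 1.716.
df = n − 2 = 67.
One-sided p ≈ 0.0454, which is ≥ 0.02, so fail to reject H₀.
The data do not give significant evidence of a linear association between advertising spend and monthly sales.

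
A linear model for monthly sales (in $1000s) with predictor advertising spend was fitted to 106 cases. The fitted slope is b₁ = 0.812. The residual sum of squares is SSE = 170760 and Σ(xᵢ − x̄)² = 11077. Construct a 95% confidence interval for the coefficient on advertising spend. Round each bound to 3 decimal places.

(0.049, 1.575)

MSE = SSE/(n − 2) = 170760/104 = 1641.92.
SE(b₁) = √(MSE/Sₓₓ) = √(1641.92/11077) = 0.385004.
df = n − 2 = 104.
t* = t_{0.025, 104} = 1.983038.
Margin = t* × SE = 1.983038 × 0.385004 = 0.76348.
CI: 0.812 ± 0.76348 → (0.049, 1.575).
With 95% confidence, each one-unit increase in advertising spend is associated with a change of between 0.049 and 1.575 $1000s in monthly sales.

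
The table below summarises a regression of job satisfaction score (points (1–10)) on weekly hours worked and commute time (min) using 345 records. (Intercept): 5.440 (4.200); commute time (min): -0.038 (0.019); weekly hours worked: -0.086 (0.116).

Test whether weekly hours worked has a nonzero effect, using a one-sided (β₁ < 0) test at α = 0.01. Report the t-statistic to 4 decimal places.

t = -0.7414

Read off: b = -0.086, SE = 0.116 for weekly hours worked.
H₀: β₁ = 0 vs H₁: β₁ < 0.
t = -0.086 / 0.116 = -0.7414.
df = n − k − 1 = 345 − 2 − 1 = 342.
One-sided p ≈ 0.2295, which is ≥ 0.01, so fail to reject H₀.
The data do not give significant evidence that the true slope on weekly hours worked is negative, holding the other predictors fixed.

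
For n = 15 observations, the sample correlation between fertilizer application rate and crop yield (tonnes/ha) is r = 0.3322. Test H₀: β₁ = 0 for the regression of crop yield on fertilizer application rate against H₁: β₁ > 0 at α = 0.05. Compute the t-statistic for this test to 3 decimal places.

t = 1.270

t = r·√(n − 2)/√(1 − r²) = 0.3322·√13/√0.889643 = 1.270.
df = n − 2 = 13.
One-sided p ≈ 0.1132, which is ≥ 0.05, so fail to reject H₀.
The data do not give significant evidence of a linear association between fertilizer application rate and crop yield.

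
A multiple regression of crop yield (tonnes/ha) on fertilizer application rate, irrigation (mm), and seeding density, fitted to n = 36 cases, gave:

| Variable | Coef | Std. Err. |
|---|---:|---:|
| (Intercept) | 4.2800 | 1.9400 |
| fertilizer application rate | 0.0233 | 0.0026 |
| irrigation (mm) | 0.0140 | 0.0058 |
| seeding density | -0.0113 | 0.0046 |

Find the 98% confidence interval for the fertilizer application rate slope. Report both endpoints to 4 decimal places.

(0.0169, 0.0297)

Read off: b = 0.0233, SE = 0.0026 for fertilizer application rate.
df = n − k − 1 = 36 − 3 − 1 = 32.
t* = t_{0.01, 32} = 2.448678.
Margin = t* × SE = 2.448678 × 0.0026 = 0.006367.
CI: 0.0233 ± 0.006367 → (0.0169, 0.0297).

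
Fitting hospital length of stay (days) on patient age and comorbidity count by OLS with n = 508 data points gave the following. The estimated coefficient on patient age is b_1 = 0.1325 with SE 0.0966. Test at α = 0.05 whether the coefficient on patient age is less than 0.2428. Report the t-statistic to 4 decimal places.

t = -1.1418

H₀: β₁ = 0.2428 vs H₁: β₁ < 0.2428.
t = (b_1 − β₁⁰)/SE = (0.1325 − 0.2428) / 0.0966 = -1.1418.
df = n − k − 1 = 508 − 2 − 1 = 505.
One-sided p ≈ 0.1270, which is ≥ 0.05, so fail to reject H₀.
The data do not give significant evidence that the true slope on patient age is below 0.2428 days per unit, holding the other predictors fixed.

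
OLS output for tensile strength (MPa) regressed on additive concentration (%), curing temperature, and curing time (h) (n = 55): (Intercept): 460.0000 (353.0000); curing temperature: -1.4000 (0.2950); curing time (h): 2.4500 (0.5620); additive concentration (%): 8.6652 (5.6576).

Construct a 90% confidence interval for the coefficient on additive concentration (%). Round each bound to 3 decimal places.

Read off: b = 8.6652, SE = 5.6576 for additive concentration (%).
df = n − k − 1 = 55 − 3 − 1 = 51.
t* = t_{0.05, 51} = 1.675285.
Margin = t* × SE = 1.675285 × 5.6576 = 9.47809.
CI: 8.6652 ± 9.47809 → (-0.813, 18.143).

(-0.813, 18.143)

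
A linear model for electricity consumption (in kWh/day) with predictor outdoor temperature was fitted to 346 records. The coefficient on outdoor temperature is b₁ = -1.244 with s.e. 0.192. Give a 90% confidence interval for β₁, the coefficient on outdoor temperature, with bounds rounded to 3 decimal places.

df = n − 2 = 346 − 2 = 344.
t* = t_{0.05, 344} = 1.649295.
Margin = t* × SE = 1.649295 × 0.192 = 0.31666.
CI: -1.244 ± 0.31666 → (-1.561, -0.927).
With 90% confidence, each one-unit increase in outdoor temperature is associated with a change of between -1.561 and -0.927 kWh/day in electricity consumption.

(-1.561, -0.927)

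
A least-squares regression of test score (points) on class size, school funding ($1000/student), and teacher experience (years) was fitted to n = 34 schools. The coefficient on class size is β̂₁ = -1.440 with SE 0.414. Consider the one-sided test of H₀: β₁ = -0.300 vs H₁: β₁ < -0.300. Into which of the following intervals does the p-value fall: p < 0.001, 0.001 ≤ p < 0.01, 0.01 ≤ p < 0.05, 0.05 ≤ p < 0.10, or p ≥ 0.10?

t = (-1.440 − (-0.300)) / 0.414 = -2.754.
df = n − k − 1 = 34 − 3 − 1 = 30.
One-sided p = P(T_{30} < t) ≈ 0.0050.
So 0.001 ≤ p < 0.01.

0.001 ≤ p < 0.01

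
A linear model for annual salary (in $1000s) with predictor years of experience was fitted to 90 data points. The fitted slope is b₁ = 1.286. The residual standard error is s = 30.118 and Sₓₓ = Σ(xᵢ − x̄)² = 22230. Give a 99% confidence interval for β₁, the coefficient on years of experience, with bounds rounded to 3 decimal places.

SE(b₁) = s/√Sₓₓ = 30.118/√22230 = 0.202002.
df = n − 2 = 88.
t* = t_{0.005, 88} = 2.632858.
Margin = t* × SE = 2.632858 × 0.202002 = 0.53184.
CI: 1.286 ± 0.53184 → (0.754, 1.818).
With 99% confidence, each one-unit increase in years of experience is associated with a change of between 0.754 and 1.818 $1000s in annual salary.

(0.754, 1.818)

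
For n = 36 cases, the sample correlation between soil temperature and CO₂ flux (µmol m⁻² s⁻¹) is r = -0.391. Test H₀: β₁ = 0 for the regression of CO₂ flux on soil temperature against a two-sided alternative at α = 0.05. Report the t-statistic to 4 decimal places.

t = r·√(n − 2)/√(1 − r²) = -0.391·√34/√0.847119 = -2.4771.
df = n − 2 = 34.
Two-sided p ≈ 0.0184, which is < 0.05, so reject H₀.
There is evidence of a linear association between soil temperature and CO₂ flux.

t = -2.4771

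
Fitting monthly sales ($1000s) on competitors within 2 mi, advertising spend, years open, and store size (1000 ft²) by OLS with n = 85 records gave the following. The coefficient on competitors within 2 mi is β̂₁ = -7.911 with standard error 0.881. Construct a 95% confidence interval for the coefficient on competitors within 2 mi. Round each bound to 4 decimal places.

df = n − k − 1 = 85 − 4 − 1 = 80.
t* = t_{0.025, 80} = 1.990063.
Margin = t* × SE = 1.990063 × 0.881 = 1.753246.
CI: -7.911 ± 1.753246 → (-9.6642, -6.1578).
With 95% confidence, each one-unit increase in competitors within 2 mi is associated with a change of between -9.6642 and -6.1578 $1000s in monthly sales, holding the other predictors fixed.

(-9.6642, -6.1578)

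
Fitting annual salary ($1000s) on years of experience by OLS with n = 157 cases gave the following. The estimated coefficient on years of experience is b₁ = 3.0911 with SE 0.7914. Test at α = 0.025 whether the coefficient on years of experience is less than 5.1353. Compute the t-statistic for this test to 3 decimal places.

t = -2.583

H₀: β₁ = 5.1353 vs H₁: β₁ < 5.1353.
t = (b₁ − β₁⁰)/SE = (3.0911 − 5.1353) / 0.7914 = -2.583.
df = n − 2 = 157 − 2 = 155.
One-sided p ≈ 0.0054, which is < 0.025, so reject H₀.
There is evidence that the true slope on years of experience is below 5.1353 $1000s per unit.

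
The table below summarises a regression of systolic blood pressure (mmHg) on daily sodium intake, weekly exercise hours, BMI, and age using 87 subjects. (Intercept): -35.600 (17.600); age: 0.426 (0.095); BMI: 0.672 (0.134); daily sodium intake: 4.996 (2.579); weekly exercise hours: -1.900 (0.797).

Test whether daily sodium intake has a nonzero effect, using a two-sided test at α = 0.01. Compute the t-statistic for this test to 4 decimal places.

t = 1.9372

Read off: b = 4.996, SE = 2.579 for daily sodium intake.
H₀: β₁ = 0 vs H₁: β₁ ≠ 0.
t = 4.996 / 2.579 = 1.9372.
df = n − k − 1 = 87 − 4 − 1 = 82.
Two-sided p ≈ 0.0562, which is ≥ 0.01, so fail to reject H₀.
The data do not give significant evidence of an association between daily sodium intake and systolic blood pressure, after adjusting for the other predictors.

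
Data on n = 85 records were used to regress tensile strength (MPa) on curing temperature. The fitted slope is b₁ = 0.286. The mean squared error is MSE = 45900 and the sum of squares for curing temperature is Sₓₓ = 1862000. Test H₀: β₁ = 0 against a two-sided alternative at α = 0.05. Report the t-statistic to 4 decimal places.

SE(b₁) = √(MSE/Sₓₓ) = √(45900/1862000) = 0.157006.
t = 0.286 / 0.157006 = 1.8216.
df = n − 2 = 83.
Two-sided p ≈ 0.0721, which is ≥ 0.05, so fail to reject H₀.
The data do not give significant evidence of an association between curing temperature and tensile strength.

t = 1.8216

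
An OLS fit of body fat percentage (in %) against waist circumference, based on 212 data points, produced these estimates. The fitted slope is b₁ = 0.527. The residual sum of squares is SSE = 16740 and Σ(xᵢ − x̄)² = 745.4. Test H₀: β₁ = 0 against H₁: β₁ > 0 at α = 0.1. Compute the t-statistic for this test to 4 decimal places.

t = 1.6115

MSE = SSE/(n − 2) = 16740/210 = 79.7143.
SE(b₁) = √(MSE/Sₓₓ) = √(79.7143/745.4) = 0.327019.
t = 0.527 / 0.327019 = 1.6115.
df = n − 2 = 210.
One-sided p ≈ 0.0543, which is < 0.1, so reject H₀.
There is evidence that the true slope on waist circumference is positive.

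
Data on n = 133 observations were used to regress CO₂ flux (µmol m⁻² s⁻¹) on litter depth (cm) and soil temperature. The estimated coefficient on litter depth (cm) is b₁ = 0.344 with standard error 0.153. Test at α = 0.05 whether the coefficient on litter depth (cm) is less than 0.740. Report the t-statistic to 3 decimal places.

H₀: β₁ = 0.740 vs H₁: β₁ < 0.740.
t = (b₁ − β₁⁰)/SE = (0.344 − 0.740) / 0.153 = -2.588.
df = n − k − 1 = 133 − 2 − 1 = 130.
One-sided p ≈ 0.0054, which is < 0.05, so reject H₀.
There is evidence that the true slope on litter depth (cm) is below 0.740 µmol m⁻² s⁻¹ per unit, holding the other predictors fixed.

t = -2.588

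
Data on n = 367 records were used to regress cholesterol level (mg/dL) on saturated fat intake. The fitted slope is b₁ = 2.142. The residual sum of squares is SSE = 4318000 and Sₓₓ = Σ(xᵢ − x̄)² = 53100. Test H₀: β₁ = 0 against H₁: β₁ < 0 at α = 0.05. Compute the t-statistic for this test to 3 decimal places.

MSE = SSE/(n − 2) = 4318000/365 = 11830.1.
SE(b₁) = √(MSE/Sₓₓ) = √(11830.1/53100) = 0.472006.
t = 2.142 / 0.472006 = 4.538.
df = n − 2 = 365.
One-sided p ≈ 1.0000, which is ≥ 0.05, so fail to reject H₀.
The data do not give significant evidence that the true slope on saturated fat intake is negative.

t = 4.538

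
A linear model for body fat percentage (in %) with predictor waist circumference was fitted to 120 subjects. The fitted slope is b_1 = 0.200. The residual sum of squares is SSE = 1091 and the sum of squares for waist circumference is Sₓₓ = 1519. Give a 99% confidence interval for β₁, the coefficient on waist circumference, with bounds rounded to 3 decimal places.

MSE = SSE/(n − 2) = 1091/118 = 9.24576.
SE(b_1) = √(MSE/Sₓₓ) = √(9.24576/1519) = 0.0780176.
df = n − 2 = 118.
t* = t_{0.005, 118} = 2.618137.
Margin = t* × SE = 2.618137 × 0.0780176 = 0.20426.
CI: 0.200 ± 0.20426 → (-0.004, 0.404).
With 99% confidence, each one-unit increase in waist circumference is associated with a change of between -0.004 and 0.404 % in body fat percentage.

(-0.004, 0.404)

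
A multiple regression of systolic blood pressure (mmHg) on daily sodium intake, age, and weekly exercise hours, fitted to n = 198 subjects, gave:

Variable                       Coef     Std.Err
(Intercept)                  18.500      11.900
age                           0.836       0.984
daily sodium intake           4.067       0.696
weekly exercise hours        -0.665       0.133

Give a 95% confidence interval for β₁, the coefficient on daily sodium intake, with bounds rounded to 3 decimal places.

Read off: b = 4.067, SE = 0.696 for daily sodium intake.
df = n − k − 1 = 198 − 3 − 1 = 194.
t* = t_{0.025, 194} = 1.972268.
Margin = t* × SE = 1.972268 × 0.696 = 1.37270.
CI: 4.067 ± 1.37270 → (2.694, 5.440).

(2.694, 5.440)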